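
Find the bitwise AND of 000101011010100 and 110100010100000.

AND: 1 only when both bits are 1
  000101011010100
& 110100010100000
-----------------
  000100010000000
Decimal: 2772 & 26784 = 2176



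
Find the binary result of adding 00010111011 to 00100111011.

Add column by column from the right: bit + bit + carry-in; write the sum mod 2, carry 1 when the sum is 2 or 3.
carry:  00001110110
        00010111011
+       00100111011
-------------------
       000111110110
(the carry out of the leftmost column, 0, becomes the leading bit)
Decimal check:
  00010111011 = 128 + 32 + 16 + 8 + 2 + 1 = 187
  00100111011 = 256 + 32 + 16 + 8 + 2 + 1 = 315
  187 + 315 = 502, and 000111110110 = 256 + 128 + 64 + 32 + 16 + 4 + 2 = 502 ✓



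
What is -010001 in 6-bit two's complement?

Original: 010001
Step 1 - Invert all bits: 101110
Step 2 - Add 1: 101111
Verification: 010001 + 101111 = 1000000; discarding the end carry (carry out of the top bit) leaves the 6-bit value 000000, as required for x + (-x)



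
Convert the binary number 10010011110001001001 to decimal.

Sum of powers of 2 for each 1-bit:
2^0 + 2^3 + 2^6 + 2^10 + 2^11 + 2^12 + 2^13 + 2^16 + 2^19
= 1 + 8 + 64 + 1024 + 2048 + 4096 + 8192 + 65536 + 524288
= 605257



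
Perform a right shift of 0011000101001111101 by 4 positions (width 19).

Original: 0011000101001111101 (decimal 100989)
Shift right by 4 positions
Drop the 4 low bits; fill with zeros on the left
Result: 0000001100010100111 (decimal 6311)
Equivalent: 100989 >> 4 = 100989 ÷ 2^4 = 6311



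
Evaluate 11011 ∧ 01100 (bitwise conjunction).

AND: 1 only when both bits are 1
  11011
& 01100
-------
  01000
Decimal: 27 & 12 = 8



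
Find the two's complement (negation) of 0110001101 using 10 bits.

Original: 0110001101
Step 1 - Invert all bits: 1001110010
Step 2 - Add 1: 1001110011
Verification: 0110001101 + 1001110011 = 10000000000; discarding the end carry (carry out of the top bit) leaves the 10-bit value 0000000000, as required for x + (-x)



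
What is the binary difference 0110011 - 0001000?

Method 1 - Direct subtraction (column by column from the right: bit − bit − borrow-in; if negative, add 2 and borrow 1 from the next column):
borrow: 0010000
        0110011
-       0001000
---------------
        0101011

Method 2 - Add two's complement:
Two's complement of 0001000: invert → 1110111, add 1 → 1111000
  0110011
+ 1111000
---------
 10101011  (end carry out of the top bit = 1)
Discarding the end carry: 0101011
Decimal check:
  0110011 = 32 + 16 + 2 + 1 = 51
  0001000 = 8
  51 - 8 = 43, and 0101011 = 32 + 8 + 2 + 1 = 43 ✓



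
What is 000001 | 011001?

OR: 1 when either bit is 1
  000001
| 011001
--------
  011001
Decimal: 1 | 25 = 25



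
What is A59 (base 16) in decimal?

Expand by place value (powers of 16):
Digit values: A = 10
A59 = 10 × 16^2 + 5 × 16^1 + 9 × 16^0
= 10 × 256 + 5 × 16 + 9 × 1
= 2560 + 80 + 9
= 2649



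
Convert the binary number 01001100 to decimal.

Sum of powers of 2 for each 1-bit:
2^2 + 2^3 + 2^6
= 4 + 8 + 64
= 76



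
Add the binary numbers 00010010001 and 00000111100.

Add column by column from the right: bit + bit + carry-in; write the sum mod 2, carry 1 when the sum is 2 or 3.
carry:  00001100000
        00010010001
+       00000111100
-------------------
       000011001101
(the carry out of the leftmost column, 0, becomes the leading bit)
Decimal check:
  00010010001 = 128 + 16 + 1 = 145
  00000111100 = 32 + 16 + 8 + 4 = 60
  145 + 60 = 205, and 000011001101 = 128 + 64 + 8 + 4 + 1 = 205 ✓



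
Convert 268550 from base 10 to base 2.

Using repeated division by 2:
268550 ÷ 2 = 134275 remainder 0
134275 ÷ 2 = 67137 remainder 1
67137 ÷ 2 = 33568 remainder 1
33568 ÷ 2 = 16784 remainder 0
16784 ÷ 2 = 8392 remainder 0
8392 ÷ 2 = 4196 remainder 0
4196 ÷ 2 = 2098 remainder 0
2098 ÷ 2 = 1049 remainder 0
1049 ÷ 2 = 524 remainder 1
524 ÷ 2 = 262 remainder 0
262 ÷ 2 = 131 remainder 0
131 ÷ 2 = 65 remainder 1
65 ÷ 2 = 32 remainder 1
32 ÷ 2 = 16 remainder 0
16 ÷ 2 = 8 remainder 0
8 ÷ 2 = 4 remainder 0
4 ÷ 2 = 2 remainder 0
2 ÷ 2 = 1 remainder 0
1 ÷ 2 = 0 remainder 1
Reading remainders bottom to top: 1000001100100000110



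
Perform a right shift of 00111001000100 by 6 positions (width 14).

Original: 00111001000100 (decimal 3652)
Shift right by 6 positions
Drop the 6 low bits; fill with zeros on the left
Result: 00000000111001 (decimal 57)
Equivalent: 3652 >> 6 = 3652 ÷ 2^6 = 57



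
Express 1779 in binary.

Using repeated division by 2:
1779 ÷ 2 = 889 remainder 1
889 ÷ 2 = 444 remainder 1
444 ÷ 2 = 222 remainder 0
222 ÷ 2 = 111 remainder 0
111 ÷ 2 = 55 remainder 1
55 ÷ 2 = 27 remainder 1
27 ÷ 2 = 13 remainder 1
13 ÷ 2 = 6 remainder 1
6 ÷ 2 = 3 remainder 0
3 ÷ 2 = 1 remainder 1
1 ÷ 2 = 0 remainder 1
Reading remainders bottom to top: 11011110011



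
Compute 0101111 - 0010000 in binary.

Method 1 - Direct subtraction (column by column from the right: bit − bit − borrow-in; if negative, add 2 and borrow 1 from the next column):
borrow: 0100000
        0101111
-       0010000
---------------
        0011111

Method 2 - Add two's complement:
Two's complement of 0010000: invert → 1101111, add 1 → 1110000
  0101111
+ 1110000
---------
 10011111  (end carry out of the top bit = 1)
Discarding the end carry: 0011111
Decimal check:
  0101111 = 32 + 8 + 4 + 2 + 1 = 47
  0010000 = 16
  47 - 16 = 31, and 0011111 = 16 + 8 + 4 + 2 + 1 = 31 ✓



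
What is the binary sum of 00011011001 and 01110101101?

Add column by column from the right: bit + bit + carry-in; write the sum mod 2, carry 1 when the sum is 2 or 3.
carry:  11111110010
        00011011001
+       01110101101
-------------------
       010010000110
(the carry out of the leftmost column, 0, becomes the leading bit)
Decimal check:
  00011011001 = 128 + 64 + 16 + 8 + 1 = 217
  01110101101 = 512 + 256 + 128 + 32 + 8 + 4 + 1 = 941
  217 + 941 = 1158, and 010010000110 = 1024 + 128 + 4 + 2 = 1158 ✓



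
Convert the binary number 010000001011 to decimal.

Sum of powers of 2 for each 1-bit:
2^0 + 2^1 + 2^3 + 2^10
= 1 + 2 + 8 + 1024
= 1035



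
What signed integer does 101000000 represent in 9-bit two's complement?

Binary: 101000000
Sign bit: 1 (negative)
Invert: 010111111
Add 1:  011000000
Magnitude: 011000000 = 128 + 64 = 192
Value: -192



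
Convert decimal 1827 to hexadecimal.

Using repeated division by 16 (digits 10–15 are A–F):
1827 ÷ 16 = 114 remainder 3
114 ÷ 16 = 7 remainder 2
7 ÷ 16 = 0 remainder 7
Reading remainders bottom to top: 723



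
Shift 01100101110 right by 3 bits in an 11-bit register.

Original: 01100101110 (decimal 814)
Shift right by 3 positions
Drop the 3 low bits; fill with zeros on the left
Result: 00001100101 (decimal 101)
Equivalent: 814 >> 3 = 814 ÷ 2^3 = 101



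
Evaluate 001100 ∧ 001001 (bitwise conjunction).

AND: 1 only when both bits are 1
  001100
& 001001
--------
  001000
Decimal: 12 & 9 = 8



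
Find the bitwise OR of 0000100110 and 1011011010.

OR: 1 when either bit is 1
  0000100110
| 1011011010
------------
  1011111110
Decimal: 38 | 730 = 766



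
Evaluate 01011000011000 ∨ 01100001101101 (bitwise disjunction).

OR: 1 when either bit is 1
  01011000011000
| 01100001101101
----------------
  01111001111101
Decimal: 5656 | 6253 = 7805



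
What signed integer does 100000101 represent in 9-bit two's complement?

Binary: 100000101
Sign bit: 1 (negative)
Invert: 011111010
Add 1:  011111011
Magnitude: 011111011 = 128 + 64 + 32 + 16 + 8 + 2 + 1 = 251
Value: -251



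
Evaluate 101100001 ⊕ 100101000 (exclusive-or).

XOR: 1 when bits differ
  101100001
^ 100101000
-----------
  001001001
Decimal: 353 ^ 296 = 73



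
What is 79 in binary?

Using repeated division by 2:
79 ÷ 2 = 39 remainder 1
39 ÷ 2 = 19 remainder 1
19 ÷ 2 = 9 remainder 1
9 ÷ 2 = 4 remainder 1
4 ÷ 2 = 2 remainder 0
2 ÷ 2 = 1 remainder 0
1 ÷ 2 = 0 remainder 1
Reading remainders bottom to top: 1001111



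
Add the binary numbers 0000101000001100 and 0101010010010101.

Add column by column from the right: bit + bit + carry-in; write the sum mod 2, carry 1 when the sum is 2 or 3.
carry:  0000000000111000
        0000101000001100
+       0101010010010101
------------------------
       00101111010100001
(the carry out of the leftmost column, 0, becomes the leading bit)
Decimal check:
  0000101000001100 = 2048 + 512 + 8 + 4 = 2572
  0101010010010101 = 16384 + 4096 + 1024 + 128 + 16 + 4 + 1 = 21653
  2572 + 21653 = 24225, and 00101111010100001 = 16384 + 4096 + 2048 + 1024 + 512 + 128 + 32 + 1 = 24225 ✓



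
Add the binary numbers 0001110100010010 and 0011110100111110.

Add column by column from the right: bit + bit + carry-in; write the sum mod 2, carry 1 when the sum is 2 or 3.
carry:  0111101001111100
        0001110100010010
+       0011110100111110
------------------------
       00101101001010000
(the carry out of the leftmost column, 0, becomes the leading bit)
Decimal check:
  0001110100010010 = 4096 + 2048 + 1024 + 256 + 16 + 2 = 7442
  0011110100111110 = 8192 + 4096 + 2048 + 1024 + 256 + 32 + 16 + 8 + 4 + 2 = 15678
  7442 + 15678 = 23120, and 00101101001010000 = 16384 + 4096 + 2048 + 512 + 64 + 16 = 23120 ✓



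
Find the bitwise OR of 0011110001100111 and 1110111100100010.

OR: 1 when either bit is 1
  0011110001100111
| 1110111100100010
------------------
  1111111101100111
Decimal: 15463 | 61218 = 65383



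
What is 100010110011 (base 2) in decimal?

Sum of powers of 2 for each 1-bit:
2^0 + 2^1 + 2^4 + 2^5 + 2^7 + 2^11
= 1 + 2 + 16 + 32 + 128 + 2048
= 2227



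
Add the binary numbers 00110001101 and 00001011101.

Add column by column from the right: bit + bit + carry-in; write the sum mod 2, carry 1 when the sum is 2 or 3.
carry:  00000111010
        00110001101
+       00001011101
-------------------
       000111101010
(the carry out of the leftmost column, 0, becomes the leading bit)
Decimal check:
  00110001101 = 256 + 128 + 8 + 4 + 1 = 397
  00001011101 = 64 + 16 + 8 + 4 + 1 = 93
  397 + 93 = 490, and 000111101010 = 256 + 128 + 64 + 32 + 8 + 2 = 490 ✓



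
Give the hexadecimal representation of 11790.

Using repeated division by 16 (digits 10–15 are A–F):
11790 ÷ 16 = 736 remainder 14 (E)
736 ÷ 16 = 46 remainder 0
46 ÷ 16 = 2 remainder 14 (E)
2 ÷ 16 = 0 remainder 2
Reading remainders bottom to top: 2E0E



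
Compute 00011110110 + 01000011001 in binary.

Add column by column from the right: bit + bit + carry-in; write the sum mod 2, carry 1 when the sum is 2 or 3.
carry:  00111100000
        00011110110
+       01000011001
-------------------
       001100001111
(the carry out of the leftmost column, 0, becomes the leading bit)
Decimal check:
  00011110110 = 128 + 64 + 32 + 16 + 4 + 2 = 246
  01000011001 = 512 + 16 + 8 + 1 = 537
  246 + 537 = 783, and 001100001111 = 512 + 256 + 8 + 4 + 2 + 1 = 783 ✓



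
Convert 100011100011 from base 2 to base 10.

Sum of powers of 2 for each 1-bit:
2^0 + 2^1 + 2^5 + 2^6 + 2^7 + 2^11
= 1 + 2 + 32 + 64 + 128 + 2048
= 2275



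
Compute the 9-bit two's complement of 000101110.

Original: 000101110
Step 1 - Invert all bits: 111010001
Step 2 - Add 1: 111010010
Verification: 000101110 + 111010010 = 1000000000; discarding the end carry (carry out of the top bit) leaves the 9-bit value 000000000, as required for x + (-x)



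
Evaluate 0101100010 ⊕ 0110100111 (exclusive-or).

XOR: 1 when bits differ
  0101100010
^ 0110100111
------------
  0011000101
Decimal: 354 ^ 423 = 197



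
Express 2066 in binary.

Using repeated division by 2:
2066 ÷ 2 = 1033 remainder 0
1033 ÷ 2 = 516 remainder 1
516 ÷ 2 = 258 remainder 0
258 ÷ 2 = 129 remainder 0
129 ÷ 2 = 64 remainder 1
64 ÷ 2 = 32 remainder 0
32 ÷ 2 = 16 remainder 0
16 ÷ 2 = 8 remainder 0
8 ÷ 2 = 4 remainder 0
4 ÷ 2 = 2 remainder 0
2 ÷ 2 = 1 remainder 0
1 ÷ 2 = 0 remainder 1
Reading remainders bottom to top: 100000010010



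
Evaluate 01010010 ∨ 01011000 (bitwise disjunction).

OR: 1 when either bit is 1
  01010010
| 01011000
----------
  01011010
Decimal: 82 | 88 = 90



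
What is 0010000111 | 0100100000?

OR: 1 when either bit is 1
  0010000111
| 0100100000
------------
  0110100111
Decimal: 135 | 288 = 423



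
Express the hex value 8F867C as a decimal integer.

Expand by place value (powers of 16):
Digit values: F = 15, C = 12
8F867C = 8 × 16^5 + 15 × 16^4 + 8 × 16^3 + 6 × 16^2 + 7 × 16^1 + 12 × 16^0
= 8 × 1048576 + 15 × 65536 + 8 × 4096 + 6 × 256 + 7 × 16 + 12 × 1
= 8388608 + 983040 + 32768 + 1536 + 112 + 12
= 9406076



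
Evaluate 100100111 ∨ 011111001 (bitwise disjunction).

OR: 1 when either bit is 1
  100100111
| 011111001
-----------
  111111111
Decimal: 295 | 249 = 511



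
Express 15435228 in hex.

Using repeated division by 16 (digits 10–15 are A–F):
15435228 ÷ 16 = 964701 remainder 12 (C)
964701 ÷ 16 = 60293 remainder 13 (D)
60293 ÷ 16 = 3768 remainder 5
3768 ÷ 16 = 235 remainder 8
235 ÷ 16 = 14 remainder 11 (B)
14 ÷ 16 = 0 remainder 14 (E)
Reading remainders bottom to top: EB85DC



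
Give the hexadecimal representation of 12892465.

Using repeated division by 16 (digits 10–15 are A–F):
12892465 ÷ 16 = 805779 remainder 1
805779 ÷ 16 = 50361 remainder 3
50361 ÷ 16 = 3147 remainder 9
3147 ÷ 16 = 196 remainder 11 (B)
196 ÷ 16 = 12 remainder 4
12 ÷ 16 = 0 remainder 12 (C)
Reading remainders bottom to top: C4B931



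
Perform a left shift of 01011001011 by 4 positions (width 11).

Original: 01011001011 (decimal 715)
Shift left by 4 positions
Append 4 zeros on the right and drop the 4 high bits that overflow the 11-bit width
Result: 10010110000 (decimal 1200)
Equivalent: 715 << 4 = 715 × 2^4 = 11440, truncated to 11 bits = 1200



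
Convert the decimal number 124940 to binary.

Using repeated division by 2:
124940 ÷ 2 = 62470 remainder 0
62470 ÷ 2 = 31235 remainder 0
31235 ÷ 2 = 15617 remainder 1
15617 ÷ 2 = 7808 remainder 1
7808 ÷ 2 = 3904 remainder 0
3904 ÷ 2 = 1952 remainder 0
1952 ÷ 2 = 976 remainder 0
976 ÷ 2 = 488 remainder 0
488 ÷ 2 = 244 remainder 0
244 ÷ 2 = 122 remainder 0
122 ÷ 2 = 61 remainder 0
61 ÷ 2 = 30 remainder 1
30 ÷ 2 = 15 remainder 0
15 ÷ 2 = 7 remainder 1
7 ÷ 2 = 3 remainder 1
3 ÷ 2 = 1 remainder 1
1 ÷ 2 = 0 remainder 1
Reading remainders bottom to top: 11110100000001100



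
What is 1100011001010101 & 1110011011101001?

AND: 1 only when both bits are 1
  1100011001010101
& 1110011011101001
------------------
  1100011001000001
Decimal: 50773 & 59113 = 50753



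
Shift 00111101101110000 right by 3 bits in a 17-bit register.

Original: 00111101101110000 (decimal 31600)
Shift right by 3 positions
Drop the 3 low bits; fill with zeros on the left
Result: 00000111101101110 (decimal 3950)
Equivalent: 31600 >> 3 = 31600 ÷ 2^3 = 3950



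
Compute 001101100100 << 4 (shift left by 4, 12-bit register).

Original: 001101100100 (decimal 868)
Shift left by 4 positions
Append 4 zeros on the right and drop the 4 high bits that overflow the 12-bit width
Result: 011001000000 (decimal 1600)
Equivalent: 868 << 4 = 868 × 2^4 = 13888, truncated to 12 bits = 1600



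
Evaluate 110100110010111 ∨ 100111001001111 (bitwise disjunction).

OR: 1 when either bit is 1
  110100110010111
| 100111001001111
-----------------
  110111111011111
Decimal: 27031 | 20047 = 28639



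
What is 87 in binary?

Using repeated division by 2:
87 ÷ 2 = 43 remainder 1
43 ÷ 2 = 21 remainder 1
21 ÷ 2 = 10 remainder 1
10 ÷ 2 = 5 remainder 0
5 ÷ 2 = 2 remainder 1
2 ÷ 2 = 1 remainder 0
1 ÷ 2 = 0 remainder 1
Reading remainders bottom to top: 1010111



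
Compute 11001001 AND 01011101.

AND: 1 only when both bits are 1
  11001001
& 01011101
----------
  01001001
Decimal: 201 & 93 = 73



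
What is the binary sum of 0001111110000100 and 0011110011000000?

Add column by column from the right: bit + bit + carry-in; write the sum mod 2, carry 1 when the sum is 2 or 3.
carry:  0111111100000000
        0001111110000100
+       0011110011000000
------------------------
       00101110001000100
(the carry out of the leftmost column, 0, becomes the leading bit)
Decimal check:
  0001111110000100 = 4096 + 2048 + 1024 + 512 + 256 + 128 + 4 = 8068
  0011110011000000 = 8192 + 4096 + 2048 + 1024 + 128 + 64 = 15552
  8068 + 15552 = 23620, and 00101110001000100 = 16384 + 4096 + 2048 + 1024 + 64 + 4 = 23620 ✓



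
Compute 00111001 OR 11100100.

OR: 1 when either bit is 1
  00111001
| 11100100
----------
  11111101
Decimal: 57 | 228 = 253



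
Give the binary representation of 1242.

Using repeated division by 2:
1242 ÷ 2 = 621 remainder 0
621 ÷ 2 = 310 remainder 1
310 ÷ 2 = 155 remainder 0
155 ÷ 2 = 77 remainder 1
77 ÷ 2 = 38 remainder 1
38 ÷ 2 = 19 remainder 0
19 ÷ 2 = 9 remainder 1
9 ÷ 2 = 4 remainder 1
4 ÷ 2 = 2 remainder 0
2 ÷ 2 = 1 remainder 0
1 ÷ 2 = 0 remainder 1
Reading remainders bottom to top: 10011011010



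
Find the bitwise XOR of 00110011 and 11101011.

XOR: 1 when bits differ
  00110011
^ 11101011
----------
  11011000
Decimal: 51 ^ 235 = 216



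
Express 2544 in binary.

Using repeated division by 2:
2544 ÷ 2 = 1272 remainder 0
1272 ÷ 2 = 636 remainder 0
636 ÷ 2 = 318 remainder 0
318 ÷ 2 = 159 remainder 0
159 ÷ 2 = 79 remainder 1
79 ÷ 2 = 39 remainder 1
39 ÷ 2 = 19 remainder 1
19 ÷ 2 = 9 remainder 1
9 ÷ 2 = 4 remainder 1
4 ÷ 2 = 2 remainder 0
2 ÷ 2 = 1 remainder 0
1 ÷ 2 = 0 remainder 1
Reading remainders bottom to top: 100111110000



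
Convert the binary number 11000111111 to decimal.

Sum of powers of 2 for each 1-bit:
2^0 + 2^1 + 2^2 + 2^3 + 2^4 + 2^5 + 2^9 + 2^10
= 1 + 2 + 4 + 8 + 16 + 32 + 512 + 1024
= 1599



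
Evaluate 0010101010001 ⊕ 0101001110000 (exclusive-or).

XOR: 1 when bits differ
  0010101010001
^ 0101001110000
---------------
  0111100100001
Decimal: 1361 ^ 2672 = 3873



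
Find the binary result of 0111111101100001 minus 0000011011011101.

Method 1 - Direct subtraction (column by column from the right: bit − bit − borrow-in; if negative, add 2 and borrow 1 from the next column):
borrow: 0000000100111000
        0111111101100001
-       0000011011011101
------------------------
        0111100010000100

Method 2 - Add two's complement:
Two's complement of 0000011011011101: invert → 1111100100100010, add 1 → 1111100100100011
  0111111101100001
+ 1111100100100011
------------------
 10111100010000100  (end carry out of the top bit = 1)
Discarding the end carry: 0111100010000100
Decimal check:
  0111111101100001 = 16384 + 8192 + 4096 + 2048 + 1024 + 512 + 256 + 64 + 32 + 1 = 32609
  0000011011011101 = 1024 + 512 + 128 + 64 + 16 + 8 + 4 + 1 = 1757
  32609 - 1757 = 30852, and 0111100010000100 = 16384 + 8192 + 4096 + 2048 + 128 + 4 = 30852 ✓



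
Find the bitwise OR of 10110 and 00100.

OR: 1 when either bit is 1
  10110
| 00100
-------
  10110
Decimal: 22 | 4 = 22



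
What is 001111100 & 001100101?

AND: 1 only when both bits are 1
  001111100
& 001100101
-----------
  001100100
Decimal: 124 & 101 = 100



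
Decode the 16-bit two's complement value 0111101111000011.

Binary: 0111101111000011
Sign bit: 0 (non-negative)
Read directly as an unsigned value:
0111101111000011 = 16384 + 8192 + 4096 + 2048 + 512 + 256 + 128 + 64 + 2 + 1 = 31683
Value: 31683



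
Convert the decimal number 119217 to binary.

Using repeated division by 2:
119217 ÷ 2 = 59608 remainder 1
59608 ÷ 2 = 29804 remainder 0
29804 ÷ 2 = 14902 remainder 0
14902 ÷ 2 = 7451 remainder 0
7451 ÷ 2 = 3725 remainder 1
3725 ÷ 2 = 1862 remainder 1
1862 ÷ 2 = 931 remainder 0
931 ÷ 2 = 465 remainder 1
465 ÷ 2 = 232 remainder 1
232 ÷ 2 = 116 remainder 0
116 ÷ 2 = 58 remainder 0
58 ÷ 2 = 29 remainder 0
29 ÷ 2 = 14 remainder 1
14 ÷ 2 = 7 remainder 0
7 ÷ 2 = 3 remainder 1
3 ÷ 2 = 1 remainder 1
1 ÷ 2 = 0 remainder 1
Reading remainders bottom to top: 11101000110110001



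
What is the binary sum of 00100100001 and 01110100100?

Add column by column from the right: bit + bit + carry-in; write the sum mod 2, carry 1 when the sum is 2 or 3.
carry:  11001000000
        00100100001
+       01110100100
-------------------
       010011000101
(the carry out of the leftmost column, 0, becomes the leading bit)
Decimal check:
  00100100001 = 256 + 32 + 1 = 289
  01110100100 = 512 + 256 + 128 + 32 + 4 = 932
  289 + 932 = 1221, and 010011000101 = 1024 + 128 + 64 + 4 + 1 = 1221 ✓



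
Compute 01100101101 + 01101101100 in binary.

Add column by column from the right: bit + bit + carry-in; write the sum mod 2, carry 1 when the sum is 2 or 3.
carry:  11011011000
        01100101101
+       01101101100
-------------------
       011010011001
(the carry out of the leftmost column, 0, becomes the leading bit)
Decimal check:
  01100101101 = 512 + 256 + 32 + 8 + 4 + 1 = 813
  01101101100 = 512 + 256 + 64 + 32 + 8 + 4 = 876
  813 + 876 = 1689, and 011010011001 = 1024 + 512 + 128 + 16 + 8 + 1 = 1689 ✓



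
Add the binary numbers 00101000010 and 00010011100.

Add column by column from the right: bit + bit + carry-in; write the sum mod 2, carry 1 when the sum is 2 or 3.
carry:  00000000000
        00101000010
+       00010011100
-------------------
       000111011110
(the carry out of the leftmost column, 0, becomes the leading bit)
Decimal check:
  00101000010 = 256 + 64 + 2 = 322
  00010011100 = 128 + 16 + 8 + 4 = 156
  322 + 156 = 478, and 000111011110 = 256 + 128 + 64 + 16 + 8 + 4 + 2 = 478 ✓



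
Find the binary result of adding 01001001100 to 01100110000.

Add column by column from the right: bit + bit + carry-in; write the sum mod 2, carry 1 when the sum is 2 or 3.
carry:  10000000000
        01001001100
+       01100110000
-------------------
       010101111100
(the carry out of the leftmost column, 0, becomes the leading bit)
Decimal check:
  01001001100 = 512 + 64 + 8 + 4 = 588
  01100110000 = 512 + 256 + 32 + 16 = 816
  588 + 816 = 1404, and 010101111100 = 1024 + 256 + 64 + 32 + 16 + 8 + 4 = 1404 ✓



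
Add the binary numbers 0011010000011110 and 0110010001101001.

Add column by column from the right: bit + bit + carry-in; write the sum mod 2, carry 1 when the sum is 2 or 3.
carry:  1100100011110000
        0011010000011110
+       0110010001101001
------------------------
       01001100010000111
(the carry out of the leftmost column, 0, becomes the leading bit)
Decimal check:
  0011010000011110 = 8192 + 4096 + 1024 + 16 + 8 + 4 + 2 = 13342
  0110010001101001 = 16384 + 8192 + 1024 + 64 + 32 + 8 + 1 = 25705
  13342 + 25705 = 39047, and 01001100010000111 = 32768 + 4096 + 2048 + 128 + 4 + 2 + 1 = 39047 ✓



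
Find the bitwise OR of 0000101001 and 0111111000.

OR: 1 when either bit is 1
  0000101001
| 0111111000
------------
  0111111001
Decimal: 41 | 504 = 505



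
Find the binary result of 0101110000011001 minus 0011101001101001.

Method 1 - Direct subtraction (column by column from the right: bit − bit − borrow-in; if negative, add 2 and borrow 1 from the next column):
borrow: 0100011111000000
        0101110000011001
-       0011101001101001
------------------------
        0010000110110000

Method 2 - Add two's complement:
Two's complement of 0011101001101001: invert → 1100010110010110, add 1 → 1100010110010111
  0101110000011001
+ 1100010110010111
------------------
 10010000110110000  (end carry out of the top bit = 1)
Discarding the end carry: 0010000110110000
Decimal check:
  0101110000011001 = 16384 + 4096 + 2048 + 1024 + 16 + 8 + 1 = 23577
  0011101001101001 = 8192 + 4096 + 2048 + 512 + 64 + 32 + 8 + 1 = 14953
  23577 - 14953 = 8624, and 0010000110110000 = 8192 + 256 + 128 + 32 + 16 = 8624 ✓



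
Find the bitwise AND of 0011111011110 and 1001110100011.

AND: 1 only when both bits are 1
  0011111011110
& 1001110100011
---------------
  0001110000010
Decimal: 2014 & 5027 = 898



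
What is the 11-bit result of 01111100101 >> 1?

Original: 01111100101 (decimal 997)
Shift right by 1 position
Drop the 1 low bit; fill with zero on the left
Result: 00111110010 (decimal 498)
Equivalent: 997 >> 1 = 997 ÷ 2^1 = 498



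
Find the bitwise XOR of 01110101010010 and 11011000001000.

XOR: 1 when bits differ
  01110101010010
^ 11011000001000
----------------
  10101101011010
Decimal: 7506 ^ 13832 = 11098



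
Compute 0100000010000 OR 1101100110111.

OR: 1 when either bit is 1
  0100000010000
| 1101100110111
---------------
  1101100110111
Decimal: 2064 | 6967 = 6967



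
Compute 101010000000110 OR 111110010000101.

OR: 1 when either bit is 1
  101010000000110
| 111110010000101
-----------------
  111110010000111
Decimal: 21510 | 31877 = 31879



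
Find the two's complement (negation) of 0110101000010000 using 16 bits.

Original: 0110101000010000
Step 1 - Invert all bits: 1001010111101111
Step 2 - Add 1: 1001010111110000
Verification: 0110101000010000 + 1001010111110000 = 10000000000000000; discarding the end carry (carry out of the top bit) leaves the 16-bit value 0000000000000000, as required for x + (-x)



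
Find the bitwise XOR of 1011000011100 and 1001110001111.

XOR: 1 when bits differ
  1011000011100
^ 1001110001111
---------------
  0010110010011
Decimal: 5660 ^ 5007 = 1427



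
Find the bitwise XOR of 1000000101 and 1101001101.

XOR: 1 when bits differ
  1000000101
^ 1101001101
------------
  0101001000
Decimal: 517 ^ 845 = 328



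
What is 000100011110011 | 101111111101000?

OR: 1 when either bit is 1
  000100011110011
| 101111111101000
-----------------
  101111111111011
Decimal: 2291 | 24552 = 24571



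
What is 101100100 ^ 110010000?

XOR: 1 when bits differ
  101100100
^ 110010000
-----------
  011110100
Decimal: 356 ^ 400 = 244



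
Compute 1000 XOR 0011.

XOR: 1 when bits differ
  1000
^ 0011
------
  1011
Decimal: 8 ^ 3 = 11



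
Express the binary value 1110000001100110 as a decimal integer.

Sum of powers of 2 for each 1-bit:
2^1 + 2^2 + 2^5 + 2^6 + 2^13 + 2^14 + 2^15
= 2 + 4 + 32 + 64 + 8192 + 16384 + 32768
= 57446



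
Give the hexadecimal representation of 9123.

Using repeated division by 16 (digits 10–15 are A–F):
9123 ÷ 16 = 570 remainder 3
570 ÷ 16 = 35 remainder 10 (A)
35 ÷ 16 = 2 remainder 3
2 ÷ 16 = 0 remainder 2
Reading remainders bottom to top: 23A3



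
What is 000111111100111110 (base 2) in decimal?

Sum of powers of 2 for each 1-bit:
2^1 + 2^2 + 2^3 + 2^4 + 2^5 + 2^8 + 2^9 + 2^10 + 2^11 + 2^12 + 2^13 + 2^14
= 2 + 4 + 8 + 16 + 32 + 256 + 512 + 1024 + 2048 + 4096 + 8192 + 16384
= 32574



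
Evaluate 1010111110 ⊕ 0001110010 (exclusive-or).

XOR: 1 when bits differ
  1010111110
^ 0001110010
------------
  1011001100
Decimal: 702 ^ 114 = 716



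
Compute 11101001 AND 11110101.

AND: 1 only when both bits are 1
  11101001
& 11110101
----------
  11100001
Decimal: 233 & 245 = 225



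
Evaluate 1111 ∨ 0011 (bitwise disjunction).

OR: 1 when either bit is 1
  1111
| 0011
------
  1111
Decimal: 15 | 3 = 15



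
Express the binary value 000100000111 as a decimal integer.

Sum of powers of 2 for each 1-bit:
2^0 + 2^1 + 2^2 + 2^8
= 1 + 2 + 4 + 256
= 263



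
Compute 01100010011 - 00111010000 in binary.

Method 1 - Direct subtraction (column by column from the right: bit − bit − borrow-in; if negative, add 2 and borrow 1 from the next column):
borrow: 01110000000
        01100010011
-       00111010000
-------------------
        00101000011

Method 2 - Add two's complement:
Two's complement of 00111010000: invert → 11000101111, add 1 → 11000110000
  01100010011
+ 11000110000
-------------
 100101000011  (end carry out of the top bit = 1)
Discarding the end carry: 00101000011
Decimal check:
  01100010011 = 512 + 256 + 16 + 2 + 1 = 787
  00111010000 = 256 + 128 + 64 + 16 = 464
  787 - 464 = 323, and 00101000011 = 256 + 64 + 2 + 1 = 323 ✓



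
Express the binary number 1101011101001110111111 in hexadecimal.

Group into 4-bit nibbles from right:
  0011 = 3
  0101 = 5
  1101 = D
  0011 = 3
  1011 = B
  1111 = F
Result: 35D3BF



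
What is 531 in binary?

Using repeated division by 2:
531 ÷ 2 = 265 remainder 1
265 ÷ 2 = 132 remainder 1
132 ÷ 2 = 66 remainder 0
66 ÷ 2 = 33 remainder 0
33 ÷ 2 = 16 remainder 1
16 ÷ 2 = 8 remainder 0
8 ÷ 2 = 4 remainder 0
4 ÷ 2 = 2 remainder 0
2 ÷ 2 = 1 remainder 0
1 ÷ 2 = 0 remainder 1
Reading remainders bottom to top: 1000010011



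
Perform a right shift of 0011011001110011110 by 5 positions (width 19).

Original: 0011011001110011110 (decimal 111518)
Shift right by 5 positions
Drop the 5 low bits; fill with zeros on the left
Result: 0000000110110011100 (decimal 3484)
Equivalent: 111518 >> 5 = 111518 ÷ 2^5 = 3484



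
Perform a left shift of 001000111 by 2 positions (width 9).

Original: 001000111 (decimal 71)
Shift left by 2 positions
Append 2 zeros on the right
Result: 100011100 (decimal 284)
Equivalent: 71 << 2 = 71 × 2^2 = 284



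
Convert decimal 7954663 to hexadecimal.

Using repeated division by 16 (digits 10–15 are A–F):
7954663 ÷ 16 = 497166 remainder 7
497166 ÷ 16 = 31072 remainder 14 (E)
31072 ÷ 16 = 1942 remainder 0
1942 ÷ 16 = 121 remainder 6
121 ÷ 16 = 7 remainder 9
7 ÷ 16 = 0 remainder 7
Reading remainders bottom to top: 7960E7



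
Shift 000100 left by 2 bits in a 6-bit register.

Original: 000100 (decimal 4)
Shift left by 2 positions
Append 2 zeros on the right
Result: 010000 (decimal 16)
Equivalent: 4 << 2 = 4 × 2^2 = 16



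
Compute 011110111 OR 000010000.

OR: 1 when either bit is 1
  011110111
| 000010000
-----------
  011110111
Decimal: 247 | 16 = 247



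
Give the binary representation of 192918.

Using repeated division by 2:
192918 ÷ 2 = 96459 remainder 0
96459 ÷ 2 = 48229 remainder 1
48229 ÷ 2 = 24114 remainder 1
24114 ÷ 2 = 12057 remainder 0
12057 ÷ 2 = 6028 remainder 1
6028 ÷ 2 = 3014 remainder 0
3014 ÷ 2 = 1507 remainder 0
1507 ÷ 2 = 753 remainder 1
753 ÷ 2 = 376 remainder 1
376 ÷ 2 = 188 remainder 0
188 ÷ 2 = 94 remainder 0
94 ÷ 2 = 47 remainder 0
47 ÷ 2 = 23 remainder 1
23 ÷ 2 = 11 remainder 1
11 ÷ 2 = 5 remainder 1
5 ÷ 2 = 2 remainder 1
2 ÷ 2 = 1 remainder 0
1 ÷ 2 = 0 remainder 1
Reading remainders bottom to top: 101111000110010110



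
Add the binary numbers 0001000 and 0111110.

Add column by column from the right: bit + bit + carry-in; write the sum mod 2, carry 1 when the sum is 2 or 3.
carry:  1110000
        0001000
+       0111110
---------------
       01000110
(the carry out of the leftmost column, 0, becomes the leading bit)
Decimal check:
  0001000 = 8
  0111110 = 32 + 16 + 8 + 4 + 2 = 62
  8 + 62 = 70, and 01000110 = 64 + 4 + 2 = 70 ✓



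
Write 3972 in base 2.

Using repeated division by 2:
3972 ÷ 2 = 1986 remainder 0
1986 ÷ 2 = 993 remainder 0
993 ÷ 2 = 496 remainder 1
496 ÷ 2 = 248 remainder 0
248 ÷ 2 = 124 remainder 0
124 ÷ 2 = 62 remainder 0
62 ÷ 2 = 31 remainder 0
31 ÷ 2 = 15 remainder 1
15 ÷ 2 = 7 remainder 1
7 ÷ 2 = 3 remainder 1
3 ÷ 2 = 1 remainder 1
1 ÷ 2 = 0 remainder 1
Reading remainders bottom to top: 111110000100



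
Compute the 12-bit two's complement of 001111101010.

Original: 001111101010
Step 1 - Invert all bits: 110000010101
Step 2 - Add 1: 110000010110
Verification: 001111101010 + 110000010110 = 1000000000000; discarding the end carry (carry out of the top bit) leaves the 12-bit value 000000000000, as required for x + (-x)



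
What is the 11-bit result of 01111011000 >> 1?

Original: 01111011000 (decimal 984)
Shift right by 1 position
Drop the 1 low bit; fill with zero on the left
Result: 00111101100 (decimal 492)
Equivalent: 984 >> 1 = 984 ÷ 2^1 = 492



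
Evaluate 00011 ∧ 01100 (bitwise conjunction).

AND: 1 only when both bits are 1
  00011
& 01100
-------
  00000
Decimal: 3 & 12 = 0



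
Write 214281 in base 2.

Using repeated division by 2:
214281 ÷ 2 = 107140 remainder 1
107140 ÷ 2 = 53570 remainder 0
53570 ÷ 2 = 26785 remainder 0
26785 ÷ 2 = 13392 remainder 1
13392 ÷ 2 = 6696 remainder 0
6696 ÷ 2 = 3348 remainder 0
3348 ÷ 2 = 1674 remainder 0
1674 ÷ 2 = 837 remainder 0
837 ÷ 2 = 418 remainder 1
418 ÷ 2 = 209 remainder 0
209 ÷ 2 = 104 remainder 1
104 ÷ 2 = 52 remainder 0
52 ÷ 2 = 26 remainder 0
26 ÷ 2 = 13 remainder 0
13 ÷ 2 = 6 remainder 1
6 ÷ 2 = 3 remainder 0
3 ÷ 2 = 1 remainder 1
1 ÷ 2 = 0 remainder 1
Reading remainders bottom to top: 110100010100001001



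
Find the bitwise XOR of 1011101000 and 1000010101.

XOR: 1 when bits differ
  1011101000
^ 1000010101
------------
  0011111101
Decimal: 744 ^ 533 = 253



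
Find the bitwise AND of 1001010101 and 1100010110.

AND: 1 only when both bits are 1
  1001010101
& 1100010110
------------
  1000010100
Decimal: 597 & 790 = 532



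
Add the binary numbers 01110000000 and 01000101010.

Add column by column from the right: bit + bit + carry-in; write the sum mod 2, carry 1 when the sum is 2 or 3.
carry:  10000000000
        01110000000
+       01000101010
-------------------
       010110101010
(the carry out of the leftmost column, 0, becomes the leading bit)
Decimal check:
  01110000000 = 512 + 256 + 128 = 896
  01000101010 = 512 + 32 + 8 + 2 = 554
  896 + 554 = 1450, and 010110101010 = 1024 + 256 + 128 + 32 + 8 + 2 = 1450 ✓



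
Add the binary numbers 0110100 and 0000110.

Add column by column from the right: bit + bit + carry-in; write the sum mod 2, carry 1 when the sum is 2 or 3.
carry:  0001000
        0110100
+       0000110
---------------
       00111010
(the carry out of the leftmost column, 0, becomes the leading bit)
Decimal check:
  0110100 = 32 + 16 + 4 = 52
  0000110 = 4 + 2 = 6
  52 + 6 = 58, and 00111010 = 32 + 16 + 8 + 2 = 58 ✓



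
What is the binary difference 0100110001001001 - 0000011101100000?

Method 1 - Direct subtraction (column by column from the right: bit − bit − borrow-in; if negative, add 2 and borrow 1 from the next column):
borrow: 0000111111000000
        0100110001001001
-       0000011101100000
------------------------
        0100010011101001

Method 2 - Add two's complement:
Two's complement of 0000011101100000: invert → 1111100010011111, add 1 → 1111100010100000
  0100110001001001
+ 1111100010100000
------------------
 10100010011101001  (end carry out of the top bit = 1)
Discarding the end carry: 0100010011101001
Decimal check:
  0100110001001001 = 16384 + 2048 + 1024 + 64 + 8 + 1 = 19529
  0000011101100000 = 1024 + 512 + 256 + 64 + 32 = 1888
  19529 - 1888 = 17641, and 0100010011101001 = 16384 + 1024 + 128 + 64 + 32 + 8 + 1 = 17641 ✓



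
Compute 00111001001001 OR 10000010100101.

OR: 1 when either bit is 1
  00111001001001
| 10000010100101
----------------
  10111011101101
Decimal: 3657 | 8357 = 12013



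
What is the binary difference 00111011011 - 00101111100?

Method 1 - Direct subtraction (column by column from the right: bit − bit − borrow-in; if negative, add 2 and borrow 1 from the next column):
borrow: 00011111000
        00111011011
-       00101111100
-------------------
        00001011111

Method 2 - Add two's complement:
Two's complement of 00101111100: invert → 11010000011, add 1 → 11010000100
  00111011011
+ 11010000100
-------------
 100001011111  (end carry out of the top bit = 1)
Discarding the end carry: 00001011111
Decimal check:
  00111011011 = 256 + 128 + 64 + 16 + 8 + 2 + 1 = 475
  00101111100 = 256 + 64 + 32 + 16 + 8 + 4 = 380
  475 - 380 = 95, and 00001011111 = 64 + 16 + 8 + 4 + 2 + 1 = 95 ✓



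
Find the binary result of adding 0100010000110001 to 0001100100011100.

Add column by column from the right: bit + bit + carry-in; write the sum mod 2, carry 1 when the sum is 2 or 3.
carry:  0000000001100000
        0100010000110001
+       0001100100011100
------------------------
       00101110101001101
(the carry out of the leftmost column, 0, becomes the leading bit)
Decimal check:
  0100010000110001 = 16384 + 1024 + 32 + 16 + 1 = 17457
  0001100100011100 = 4096 + 2048 + 256 + 16 + 8 + 4 = 6428
  17457 + 6428 = 23885, and 00101110101001101 = 16384 + 4096 + 2048 + 1024 + 256 + 64 + 8 + 4 + 1 = 23885 ✓



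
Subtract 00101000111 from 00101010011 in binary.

Method 1 - Direct subtraction (column by column from the right: bit − bit − borrow-in; if negative, add 2 and borrow 1 from the next column):
borrow: 00000011000
        00101010011
-       00101000111
-------------------
        00000001100

Method 2 - Add two's complement:
Two's complement of 00101000111: invert → 11010111000, add 1 → 11010111001
  00101010011
+ 11010111001
-------------
 100000001100  (end carry out of the top bit = 1)
Discarding the end carry: 00000001100
Decimal check:
  00101010011 = 256 + 64 + 16 + 2 + 1 = 339
  00101000111 = 256 + 64 + 4 + 2 + 1 = 327
  339 - 327 = 12, and 00000001100 = 8 + 4 = 12 ✓



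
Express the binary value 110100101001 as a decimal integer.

Sum of powers of 2 for each 1-bit:
2^0 + 2^3 + 2^5 + 2^8 + 2^10 + 2^11
= 1 + 8 + 32 + 256 + 1024 + 2048
= 3369



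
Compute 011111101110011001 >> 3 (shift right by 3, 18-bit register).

Original: 011111101110011001 (decimal 129945)
Shift right by 3 positions
Drop the 3 low bits; fill with zeros on the left
Result: 000011111101110011 (decimal 16243)
Equivalent: 129945 >> 3 = 129945 ÷ 2^3 = 16243



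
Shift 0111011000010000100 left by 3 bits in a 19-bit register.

Original: 0111011000010000100 (decimal 241796)
Shift left by 3 positions
Append 3 zeros on the right and drop the 3 high bits that overflow the 19-bit width
Result: 1011000010000100000 (decimal 361504)
Equivalent: 241796 << 3 = 241796 × 2^3 = 1934368, truncated to 19 bits = 361504



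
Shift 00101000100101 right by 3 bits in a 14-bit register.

Original: 00101000100101 (decimal 2597)
Shift right by 3 positions
Drop the 3 low bits; fill with zeros on the left
Result: 00000101000100 (decimal 324)
Equivalent: 2597 >> 3 = 2597 ÷ 2^3 = 324



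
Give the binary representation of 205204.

Using repeated division by 2:
205204 ÷ 2 = 102602 remainder 0
102602 ÷ 2 = 51301 remainder 0
51301 ÷ 2 = 25650 remainder 1
25650 ÷ 2 = 12825 remainder 0
12825 ÷ 2 = 6412 remainder 1
6412 ÷ 2 = 3206 remainder 0
3206 ÷ 2 = 1603 remainder 0
1603 ÷ 2 = 801 remainder 1
801 ÷ 2 = 400 remainder 1
400 ÷ 2 = 200 remainder 0
200 ÷ 2 = 100 remainder 0
100 ÷ 2 = 50 remainder 0
50 ÷ 2 = 25 remainder 0
25 ÷ 2 = 12 remainder 1
12 ÷ 2 = 6 remainder 0
6 ÷ 2 = 3 remainder 0
3 ÷ 2 = 1 remainder 1
1 ÷ 2 = 0 remainder 1
Reading remainders bottom to top: 110010000110010100



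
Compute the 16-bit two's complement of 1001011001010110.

Original (sign bit 1, negative): 1001011001010110
Step 1 - Invert all bits: 0110100110101001
Step 2 - Add 1: 0110100110101010
Verification: 1001011001010110 + 0110100110101010 = 10000000000000000; discarding the end carry (carry out of the top bit) leaves the 16-bit value 0000000000000000, as required for x + (-x)



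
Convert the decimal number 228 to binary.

Using repeated division by 2:
228 ÷ 2 = 114 remainder 0
114 ÷ 2 = 57 remainder 0
57 ÷ 2 = 28 remainder 1
28 ÷ 2 = 14 remainder 0
14 ÷ 2 = 7 remainder 0
7 ÷ 2 = 3 remainder 1
3 ÷ 2 = 1 remainder 1
1 ÷ 2 = 0 remainder 1
Reading remainders bottom to top: 11100100



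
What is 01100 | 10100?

OR: 1 when either bit is 1
  01100
| 10100
-------
  11100
Decimal: 12 | 20 = 28



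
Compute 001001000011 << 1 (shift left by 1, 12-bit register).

Original: 001001000011 (decimal 579)
Shift left by 1 position
Append 1 zero on the right
Result: 010010000110 (decimal 1158)
Equivalent: 579 << 1 = 579 × 2^1 = 1158



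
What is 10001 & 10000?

AND: 1 only when both bits are 1
  10001
& 10000
-------
  10000
Decimal: 17 & 16 = 16



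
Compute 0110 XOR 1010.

XOR: 1 when bits differ
  0110
^ 1010
------
  1100
Decimal: 6 ^ 10 = 12



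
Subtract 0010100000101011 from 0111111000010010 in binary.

Method 1 - Direct subtraction (column by column from the right: bit − bit − borrow-in; if negative, add 2 and borrow 1 from the next column):
borrow: 0000001111011110
        0111111000010010
-       0010100000101011
------------------------
        0101010111100111

Method 2 - Add two's complement:
Two's complement of 0010100000101011: invert → 1101011111010100, add 1 → 1101011111010101
  0111111000010010
+ 1101011111010101
------------------
 10101010111100111  (end carry out of the top bit = 1)
Discarding the end carry: 0101010111100111
Decimal check:
  0111111000010010 = 16384 + 8192 + 4096 + 2048 + 1024 + 512 + 16 + 2 = 32274
  0010100000101011 = 8192 + 2048 + 32 + 8 + 2 + 1 = 10283
  32274 - 10283 = 21991, and 0101010111100111 = 16384 + 4096 + 1024 + 256 + 128 + 64 + 32 + 4 + 2 + 1 = 21991 ✓

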